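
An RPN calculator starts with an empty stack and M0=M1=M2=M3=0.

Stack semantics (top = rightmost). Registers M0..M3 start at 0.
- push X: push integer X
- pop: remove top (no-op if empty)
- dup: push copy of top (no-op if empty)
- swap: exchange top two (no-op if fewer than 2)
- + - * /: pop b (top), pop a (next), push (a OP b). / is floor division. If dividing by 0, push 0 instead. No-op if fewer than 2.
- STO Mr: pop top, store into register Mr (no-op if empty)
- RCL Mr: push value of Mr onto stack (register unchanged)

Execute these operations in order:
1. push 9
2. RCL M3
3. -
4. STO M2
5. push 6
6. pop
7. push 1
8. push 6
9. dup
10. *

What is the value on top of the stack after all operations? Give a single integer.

Answer: 36

Derivation:
After op 1 (push 9): stack=[9] mem=[0,0,0,0]
After op 2 (RCL M3): stack=[9,0] mem=[0,0,0,0]
After op 3 (-): stack=[9] mem=[0,0,0,0]
After op 4 (STO M2): stack=[empty] mem=[0,0,9,0]
After op 5 (push 6): stack=[6] mem=[0,0,9,0]
After op 6 (pop): stack=[empty] mem=[0,0,9,0]
After op 7 (push 1): stack=[1] mem=[0,0,9,0]
After op 8 (push 6): stack=[1,6] mem=[0,0,9,0]
After op 9 (dup): stack=[1,6,6] mem=[0,0,9,0]
After op 10 (*): stack=[1,36] mem=[0,0,9,0]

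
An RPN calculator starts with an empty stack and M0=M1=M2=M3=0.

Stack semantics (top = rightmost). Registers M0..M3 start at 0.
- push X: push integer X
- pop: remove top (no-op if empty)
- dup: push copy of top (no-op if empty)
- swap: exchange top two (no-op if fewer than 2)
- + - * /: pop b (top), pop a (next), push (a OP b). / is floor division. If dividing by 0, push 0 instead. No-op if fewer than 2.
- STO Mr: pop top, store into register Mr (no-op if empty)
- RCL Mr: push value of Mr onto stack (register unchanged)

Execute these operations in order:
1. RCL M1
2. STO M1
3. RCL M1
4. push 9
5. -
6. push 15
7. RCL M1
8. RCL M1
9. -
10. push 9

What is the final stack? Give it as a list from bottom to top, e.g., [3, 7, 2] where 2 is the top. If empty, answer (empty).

After op 1 (RCL M1): stack=[0] mem=[0,0,0,0]
After op 2 (STO M1): stack=[empty] mem=[0,0,0,0]
After op 3 (RCL M1): stack=[0] mem=[0,0,0,0]
After op 4 (push 9): stack=[0,9] mem=[0,0,0,0]
After op 5 (-): stack=[-9] mem=[0,0,0,0]
After op 6 (push 15): stack=[-9,15] mem=[0,0,0,0]
After op 7 (RCL M1): stack=[-9,15,0] mem=[0,0,0,0]
After op 8 (RCL M1): stack=[-9,15,0,0] mem=[0,0,0,0]
After op 9 (-): stack=[-9,15,0] mem=[0,0,0,0]
After op 10 (push 9): stack=[-9,15,0,9] mem=[0,0,0,0]

Answer: [-9, 15, 0, 9]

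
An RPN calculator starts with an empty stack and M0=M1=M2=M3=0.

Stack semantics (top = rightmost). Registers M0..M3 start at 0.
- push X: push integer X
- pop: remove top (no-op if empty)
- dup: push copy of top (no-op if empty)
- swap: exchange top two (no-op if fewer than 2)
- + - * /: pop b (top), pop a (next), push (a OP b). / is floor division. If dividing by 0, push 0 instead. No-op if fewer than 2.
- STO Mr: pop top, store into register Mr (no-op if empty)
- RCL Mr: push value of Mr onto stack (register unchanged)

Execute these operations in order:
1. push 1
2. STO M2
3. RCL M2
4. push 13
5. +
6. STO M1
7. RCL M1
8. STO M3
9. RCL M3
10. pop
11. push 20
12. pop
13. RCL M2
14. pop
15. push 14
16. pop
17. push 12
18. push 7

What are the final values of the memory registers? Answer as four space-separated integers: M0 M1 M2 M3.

After op 1 (push 1): stack=[1] mem=[0,0,0,0]
After op 2 (STO M2): stack=[empty] mem=[0,0,1,0]
After op 3 (RCL M2): stack=[1] mem=[0,0,1,0]
After op 4 (push 13): stack=[1,13] mem=[0,0,1,0]
After op 5 (+): stack=[14] mem=[0,0,1,0]
After op 6 (STO M1): stack=[empty] mem=[0,14,1,0]
After op 7 (RCL M1): stack=[14] mem=[0,14,1,0]
After op 8 (STO M3): stack=[empty] mem=[0,14,1,14]
After op 9 (RCL M3): stack=[14] mem=[0,14,1,14]
After op 10 (pop): stack=[empty] mem=[0,14,1,14]
After op 11 (push 20): stack=[20] mem=[0,14,1,14]
After op 12 (pop): stack=[empty] mem=[0,14,1,14]
After op 13 (RCL M2): stack=[1] mem=[0,14,1,14]
After op 14 (pop): stack=[empty] mem=[0,14,1,14]
After op 15 (push 14): stack=[14] mem=[0,14,1,14]
After op 16 (pop): stack=[empty] mem=[0,14,1,14]
After op 17 (push 12): stack=[12] mem=[0,14,1,14]
After op 18 (push 7): stack=[12,7] mem=[0,14,1,14]

Answer: 0 14 1 14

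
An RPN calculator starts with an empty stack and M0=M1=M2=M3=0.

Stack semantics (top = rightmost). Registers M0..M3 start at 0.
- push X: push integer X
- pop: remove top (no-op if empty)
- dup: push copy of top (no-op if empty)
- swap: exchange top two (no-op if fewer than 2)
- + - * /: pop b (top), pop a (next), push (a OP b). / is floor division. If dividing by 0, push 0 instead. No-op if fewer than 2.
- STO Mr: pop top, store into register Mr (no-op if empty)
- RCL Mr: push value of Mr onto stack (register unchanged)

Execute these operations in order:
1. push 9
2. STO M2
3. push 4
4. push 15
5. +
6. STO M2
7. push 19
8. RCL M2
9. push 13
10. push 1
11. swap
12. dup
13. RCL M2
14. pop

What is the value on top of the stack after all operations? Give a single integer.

Answer: 13

Derivation:
After op 1 (push 9): stack=[9] mem=[0,0,0,0]
After op 2 (STO M2): stack=[empty] mem=[0,0,9,0]
After op 3 (push 4): stack=[4] mem=[0,0,9,0]
After op 4 (push 15): stack=[4,15] mem=[0,0,9,0]
After op 5 (+): stack=[19] mem=[0,0,9,0]
After op 6 (STO M2): stack=[empty] mem=[0,0,19,0]
After op 7 (push 19): stack=[19] mem=[0,0,19,0]
After op 8 (RCL M2): stack=[19,19] mem=[0,0,19,0]
After op 9 (push 13): stack=[19,19,13] mem=[0,0,19,0]
After op 10 (push 1): stack=[19,19,13,1] mem=[0,0,19,0]
After op 11 (swap): stack=[19,19,1,13] mem=[0,0,19,0]
After op 12 (dup): stack=[19,19,1,13,13] mem=[0,0,19,0]
After op 13 (RCL M2): stack=[19,19,1,13,13,19] mem=[0,0,19,0]
After op 14 (pop): stack=[19,19,1,13,13] mem=[0,0,19,0]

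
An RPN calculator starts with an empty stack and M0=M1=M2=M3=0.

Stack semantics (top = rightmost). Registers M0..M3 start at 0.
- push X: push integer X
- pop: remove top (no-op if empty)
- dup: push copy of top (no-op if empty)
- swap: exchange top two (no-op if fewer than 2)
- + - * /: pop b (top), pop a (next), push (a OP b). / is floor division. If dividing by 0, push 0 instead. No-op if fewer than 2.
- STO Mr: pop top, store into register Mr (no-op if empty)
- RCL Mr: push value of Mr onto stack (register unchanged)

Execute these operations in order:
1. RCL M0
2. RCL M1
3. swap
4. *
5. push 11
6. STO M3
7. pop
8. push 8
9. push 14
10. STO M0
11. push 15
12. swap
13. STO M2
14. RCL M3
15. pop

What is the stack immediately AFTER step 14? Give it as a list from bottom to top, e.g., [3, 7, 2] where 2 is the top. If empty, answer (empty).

After op 1 (RCL M0): stack=[0] mem=[0,0,0,0]
After op 2 (RCL M1): stack=[0,0] mem=[0,0,0,0]
After op 3 (swap): stack=[0,0] mem=[0,0,0,0]
After op 4 (*): stack=[0] mem=[0,0,0,0]
After op 5 (push 11): stack=[0,11] mem=[0,0,0,0]
After op 6 (STO M3): stack=[0] mem=[0,0,0,11]
After op 7 (pop): stack=[empty] mem=[0,0,0,11]
After op 8 (push 8): stack=[8] mem=[0,0,0,11]
After op 9 (push 14): stack=[8,14] mem=[0,0,0,11]
After op 10 (STO M0): stack=[8] mem=[14,0,0,11]
After op 11 (push 15): stack=[8,15] mem=[14,0,0,11]
After op 12 (swap): stack=[15,8] mem=[14,0,0,11]
After op 13 (STO M2): stack=[15] mem=[14,0,8,11]
After op 14 (RCL M3): stack=[15,11] mem=[14,0,8,11]

[15, 11]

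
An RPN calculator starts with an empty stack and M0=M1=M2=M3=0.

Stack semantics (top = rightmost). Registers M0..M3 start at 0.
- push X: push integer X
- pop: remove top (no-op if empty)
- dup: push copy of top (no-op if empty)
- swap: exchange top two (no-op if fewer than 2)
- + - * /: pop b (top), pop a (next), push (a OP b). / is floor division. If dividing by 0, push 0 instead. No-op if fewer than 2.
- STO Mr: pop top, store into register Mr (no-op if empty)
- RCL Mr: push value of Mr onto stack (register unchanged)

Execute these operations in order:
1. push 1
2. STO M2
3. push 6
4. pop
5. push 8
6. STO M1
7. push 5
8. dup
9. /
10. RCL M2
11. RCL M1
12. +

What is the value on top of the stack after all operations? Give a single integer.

Answer: 9

Derivation:
After op 1 (push 1): stack=[1] mem=[0,0,0,0]
After op 2 (STO M2): stack=[empty] mem=[0,0,1,0]
After op 3 (push 6): stack=[6] mem=[0,0,1,0]
After op 4 (pop): stack=[empty] mem=[0,0,1,0]
After op 5 (push 8): stack=[8] mem=[0,0,1,0]
After op 6 (STO M1): stack=[empty] mem=[0,8,1,0]
After op 7 (push 5): stack=[5] mem=[0,8,1,0]
After op 8 (dup): stack=[5,5] mem=[0,8,1,0]
After op 9 (/): stack=[1] mem=[0,8,1,0]
After op 10 (RCL M2): stack=[1,1] mem=[0,8,1,0]
After op 11 (RCL M1): stack=[1,1,8] mem=[0,8,1,0]
After op 12 (+): stack=[1,9] mem=[0,8,1,0]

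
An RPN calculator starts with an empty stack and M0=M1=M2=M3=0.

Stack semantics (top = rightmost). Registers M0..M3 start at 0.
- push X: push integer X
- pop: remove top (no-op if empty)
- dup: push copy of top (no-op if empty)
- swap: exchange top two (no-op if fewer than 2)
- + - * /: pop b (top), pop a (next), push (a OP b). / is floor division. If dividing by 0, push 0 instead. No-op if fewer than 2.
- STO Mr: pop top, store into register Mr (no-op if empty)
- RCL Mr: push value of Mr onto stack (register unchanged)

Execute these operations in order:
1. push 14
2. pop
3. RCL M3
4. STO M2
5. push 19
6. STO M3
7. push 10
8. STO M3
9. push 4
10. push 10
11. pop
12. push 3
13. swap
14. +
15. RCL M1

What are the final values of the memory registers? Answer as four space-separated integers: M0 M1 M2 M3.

Answer: 0 0 0 10

Derivation:
After op 1 (push 14): stack=[14] mem=[0,0,0,0]
After op 2 (pop): stack=[empty] mem=[0,0,0,0]
After op 3 (RCL M3): stack=[0] mem=[0,0,0,0]
After op 4 (STO M2): stack=[empty] mem=[0,0,0,0]
After op 5 (push 19): stack=[19] mem=[0,0,0,0]
After op 6 (STO M3): stack=[empty] mem=[0,0,0,19]
After op 7 (push 10): stack=[10] mem=[0,0,0,19]
After op 8 (STO M3): stack=[empty] mem=[0,0,0,10]
After op 9 (push 4): stack=[4] mem=[0,0,0,10]
After op 10 (push 10): stack=[4,10] mem=[0,0,0,10]
After op 11 (pop): stack=[4] mem=[0,0,0,10]
After op 12 (push 3): stack=[4,3] mem=[0,0,0,10]
After op 13 (swap): stack=[3,4] mem=[0,0,0,10]
After op 14 (+): stack=[7] mem=[0,0,0,10]
After op 15 (RCL M1): stack=[7,0] mem=[0,0,0,10]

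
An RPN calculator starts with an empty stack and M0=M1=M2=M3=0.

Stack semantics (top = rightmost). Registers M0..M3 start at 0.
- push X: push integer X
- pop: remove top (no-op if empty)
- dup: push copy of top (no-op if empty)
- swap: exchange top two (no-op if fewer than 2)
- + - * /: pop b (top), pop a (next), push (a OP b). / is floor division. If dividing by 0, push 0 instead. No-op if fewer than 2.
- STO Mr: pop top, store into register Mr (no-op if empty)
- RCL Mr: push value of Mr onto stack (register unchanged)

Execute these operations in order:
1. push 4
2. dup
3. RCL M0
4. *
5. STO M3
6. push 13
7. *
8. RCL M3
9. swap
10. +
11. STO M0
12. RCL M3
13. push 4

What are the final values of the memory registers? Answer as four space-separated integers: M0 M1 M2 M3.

After op 1 (push 4): stack=[4] mem=[0,0,0,0]
After op 2 (dup): stack=[4,4] mem=[0,0,0,0]
After op 3 (RCL M0): stack=[4,4,0] mem=[0,0,0,0]
After op 4 (*): stack=[4,0] mem=[0,0,0,0]
After op 5 (STO M3): stack=[4] mem=[0,0,0,0]
After op 6 (push 13): stack=[4,13] mem=[0,0,0,0]
After op 7 (*): stack=[52] mem=[0,0,0,0]
After op 8 (RCL M3): stack=[52,0] mem=[0,0,0,0]
After op 9 (swap): stack=[0,52] mem=[0,0,0,0]
After op 10 (+): stack=[52] mem=[0,0,0,0]
After op 11 (STO M0): stack=[empty] mem=[52,0,0,0]
After op 12 (RCL M3): stack=[0] mem=[52,0,0,0]
After op 13 (push 4): stack=[0,4] mem=[52,0,0,0]

Answer: 52 0 0 0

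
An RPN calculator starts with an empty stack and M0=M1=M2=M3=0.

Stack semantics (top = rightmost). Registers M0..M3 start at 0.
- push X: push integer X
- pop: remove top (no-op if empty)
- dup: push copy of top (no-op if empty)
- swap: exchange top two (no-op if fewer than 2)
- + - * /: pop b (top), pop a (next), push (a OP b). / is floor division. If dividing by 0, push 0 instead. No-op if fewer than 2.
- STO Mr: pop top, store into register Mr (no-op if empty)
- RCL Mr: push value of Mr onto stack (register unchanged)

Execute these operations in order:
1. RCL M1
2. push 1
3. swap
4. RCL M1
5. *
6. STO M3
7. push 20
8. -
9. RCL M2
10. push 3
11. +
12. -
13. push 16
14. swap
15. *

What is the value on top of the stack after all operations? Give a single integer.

Answer: -352

Derivation:
After op 1 (RCL M1): stack=[0] mem=[0,0,0,0]
After op 2 (push 1): stack=[0,1] mem=[0,0,0,0]
After op 3 (swap): stack=[1,0] mem=[0,0,0,0]
After op 4 (RCL M1): stack=[1,0,0] mem=[0,0,0,0]
After op 5 (*): stack=[1,0] mem=[0,0,0,0]
After op 6 (STO M3): stack=[1] mem=[0,0,0,0]
After op 7 (push 20): stack=[1,20] mem=[0,0,0,0]
After op 8 (-): stack=[-19] mem=[0,0,0,0]
After op 9 (RCL M2): stack=[-19,0] mem=[0,0,0,0]
After op 10 (push 3): stack=[-19,0,3] mem=[0,0,0,0]
After op 11 (+): stack=[-19,3] mem=[0,0,0,0]
After op 12 (-): stack=[-22] mem=[0,0,0,0]
After op 13 (push 16): stack=[-22,16] mem=[0,0,0,0]
After op 14 (swap): stack=[16,-22] mem=[0,0,0,0]
After op 15 (*): stack=[-352] mem=[0,0,0,0]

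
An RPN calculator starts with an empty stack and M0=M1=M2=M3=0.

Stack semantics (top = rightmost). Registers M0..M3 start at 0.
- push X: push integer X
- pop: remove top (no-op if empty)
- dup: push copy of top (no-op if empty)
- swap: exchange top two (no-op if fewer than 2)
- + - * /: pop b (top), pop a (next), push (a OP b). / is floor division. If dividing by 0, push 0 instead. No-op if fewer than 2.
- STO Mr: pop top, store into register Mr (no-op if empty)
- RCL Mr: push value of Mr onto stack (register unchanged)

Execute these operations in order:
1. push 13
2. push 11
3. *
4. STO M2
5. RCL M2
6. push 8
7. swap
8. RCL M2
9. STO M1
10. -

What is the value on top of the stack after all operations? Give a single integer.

After op 1 (push 13): stack=[13] mem=[0,0,0,0]
After op 2 (push 11): stack=[13,11] mem=[0,0,0,0]
After op 3 (*): stack=[143] mem=[0,0,0,0]
After op 4 (STO M2): stack=[empty] mem=[0,0,143,0]
After op 5 (RCL M2): stack=[143] mem=[0,0,143,0]
After op 6 (push 8): stack=[143,8] mem=[0,0,143,0]
After op 7 (swap): stack=[8,143] mem=[0,0,143,0]
After op 8 (RCL M2): stack=[8,143,143] mem=[0,0,143,0]
After op 9 (STO M1): stack=[8,143] mem=[0,143,143,0]
After op 10 (-): stack=[-135] mem=[0,143,143,0]

Answer: -135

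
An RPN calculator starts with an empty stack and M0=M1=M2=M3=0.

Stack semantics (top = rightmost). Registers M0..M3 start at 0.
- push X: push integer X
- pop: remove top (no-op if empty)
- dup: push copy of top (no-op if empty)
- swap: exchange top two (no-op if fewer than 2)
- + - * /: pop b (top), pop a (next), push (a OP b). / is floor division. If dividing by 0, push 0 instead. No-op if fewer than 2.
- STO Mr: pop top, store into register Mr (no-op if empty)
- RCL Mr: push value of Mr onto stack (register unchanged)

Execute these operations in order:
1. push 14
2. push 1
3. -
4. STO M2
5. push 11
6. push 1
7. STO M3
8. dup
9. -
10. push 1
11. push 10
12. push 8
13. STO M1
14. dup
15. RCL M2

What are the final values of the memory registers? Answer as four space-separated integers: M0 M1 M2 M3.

After op 1 (push 14): stack=[14] mem=[0,0,0,0]
After op 2 (push 1): stack=[14,1] mem=[0,0,0,0]
After op 3 (-): stack=[13] mem=[0,0,0,0]
After op 4 (STO M2): stack=[empty] mem=[0,0,13,0]
After op 5 (push 11): stack=[11] mem=[0,0,13,0]
After op 6 (push 1): stack=[11,1] mem=[0,0,13,0]
After op 7 (STO M3): stack=[11] mem=[0,0,13,1]
After op 8 (dup): stack=[11,11] mem=[0,0,13,1]
After op 9 (-): stack=[0] mem=[0,0,13,1]
After op 10 (push 1): stack=[0,1] mem=[0,0,13,1]
After op 11 (push 10): stack=[0,1,10] mem=[0,0,13,1]
After op 12 (push 8): stack=[0,1,10,8] mem=[0,0,13,1]
After op 13 (STO M1): stack=[0,1,10] mem=[0,8,13,1]
After op 14 (dup): stack=[0,1,10,10] mem=[0,8,13,1]
After op 15 (RCL M2): stack=[0,1,10,10,13] mem=[0,8,13,1]

Answer: 0 8 13 1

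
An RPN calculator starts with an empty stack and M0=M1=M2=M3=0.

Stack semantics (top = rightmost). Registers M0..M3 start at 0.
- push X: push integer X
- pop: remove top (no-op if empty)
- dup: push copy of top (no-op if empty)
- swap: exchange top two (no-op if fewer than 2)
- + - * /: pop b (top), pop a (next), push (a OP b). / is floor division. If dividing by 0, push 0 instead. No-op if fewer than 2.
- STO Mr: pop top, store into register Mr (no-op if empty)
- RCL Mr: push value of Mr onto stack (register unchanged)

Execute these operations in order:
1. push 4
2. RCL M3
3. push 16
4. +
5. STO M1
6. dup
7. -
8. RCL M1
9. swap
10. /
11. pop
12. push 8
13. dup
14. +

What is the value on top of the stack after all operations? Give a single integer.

After op 1 (push 4): stack=[4] mem=[0,0,0,0]
After op 2 (RCL M3): stack=[4,0] mem=[0,0,0,0]
After op 3 (push 16): stack=[4,0,16] mem=[0,0,0,0]
After op 4 (+): stack=[4,16] mem=[0,0,0,0]
After op 5 (STO M1): stack=[4] mem=[0,16,0,0]
After op 6 (dup): stack=[4,4] mem=[0,16,0,0]
After op 7 (-): stack=[0] mem=[0,16,0,0]
After op 8 (RCL M1): stack=[0,16] mem=[0,16,0,0]
After op 9 (swap): stack=[16,0] mem=[0,16,0,0]
After op 10 (/): stack=[0] mem=[0,16,0,0]
After op 11 (pop): stack=[empty] mem=[0,16,0,0]
After op 12 (push 8): stack=[8] mem=[0,16,0,0]
After op 13 (dup): stack=[8,8] mem=[0,16,0,0]
After op 14 (+): stack=[16] mem=[0,16,0,0]

Answer: 16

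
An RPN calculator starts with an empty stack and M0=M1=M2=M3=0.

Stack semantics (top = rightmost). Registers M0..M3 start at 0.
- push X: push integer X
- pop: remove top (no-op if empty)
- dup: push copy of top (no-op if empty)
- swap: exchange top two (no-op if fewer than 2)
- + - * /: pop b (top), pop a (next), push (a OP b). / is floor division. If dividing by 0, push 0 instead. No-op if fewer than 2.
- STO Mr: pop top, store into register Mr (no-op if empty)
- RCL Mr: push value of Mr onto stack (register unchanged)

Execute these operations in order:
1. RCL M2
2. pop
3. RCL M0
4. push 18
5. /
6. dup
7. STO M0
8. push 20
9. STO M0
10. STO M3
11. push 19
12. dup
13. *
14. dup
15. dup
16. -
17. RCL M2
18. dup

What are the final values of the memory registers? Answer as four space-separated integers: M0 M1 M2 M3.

Answer: 20 0 0 0

Derivation:
After op 1 (RCL M2): stack=[0] mem=[0,0,0,0]
After op 2 (pop): stack=[empty] mem=[0,0,0,0]
After op 3 (RCL M0): stack=[0] mem=[0,0,0,0]
After op 4 (push 18): stack=[0,18] mem=[0,0,0,0]
After op 5 (/): stack=[0] mem=[0,0,0,0]
After op 6 (dup): stack=[0,0] mem=[0,0,0,0]
After op 7 (STO M0): stack=[0] mem=[0,0,0,0]
After op 8 (push 20): stack=[0,20] mem=[0,0,0,0]
After op 9 (STO M0): stack=[0] mem=[20,0,0,0]
After op 10 (STO M3): stack=[empty] mem=[20,0,0,0]
After op 11 (push 19): stack=[19] mem=[20,0,0,0]
After op 12 (dup): stack=[19,19] mem=[20,0,0,0]
After op 13 (*): stack=[361] mem=[20,0,0,0]
After op 14 (dup): stack=[361,361] mem=[20,0,0,0]
After op 15 (dup): stack=[361,361,361] mem=[20,0,0,0]
After op 16 (-): stack=[361,0] mem=[20,0,0,0]
After op 17 (RCL M2): stack=[361,0,0] mem=[20,0,0,0]
After op 18 (dup): stack=[361,0,0,0] mem=[20,0,0,0]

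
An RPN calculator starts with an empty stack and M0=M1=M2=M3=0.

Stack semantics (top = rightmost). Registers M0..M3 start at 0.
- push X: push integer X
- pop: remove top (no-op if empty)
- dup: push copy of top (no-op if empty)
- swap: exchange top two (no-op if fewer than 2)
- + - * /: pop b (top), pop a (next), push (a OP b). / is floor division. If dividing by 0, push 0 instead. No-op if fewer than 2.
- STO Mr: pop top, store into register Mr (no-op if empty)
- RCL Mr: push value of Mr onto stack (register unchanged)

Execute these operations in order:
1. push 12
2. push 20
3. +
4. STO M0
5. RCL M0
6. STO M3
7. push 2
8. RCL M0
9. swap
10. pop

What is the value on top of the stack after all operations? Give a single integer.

After op 1 (push 12): stack=[12] mem=[0,0,0,0]
After op 2 (push 20): stack=[12,20] mem=[0,0,0,0]
After op 3 (+): stack=[32] mem=[0,0,0,0]
After op 4 (STO M0): stack=[empty] mem=[32,0,0,0]
After op 5 (RCL M0): stack=[32] mem=[32,0,0,0]
After op 6 (STO M3): stack=[empty] mem=[32,0,0,32]
After op 7 (push 2): stack=[2] mem=[32,0,0,32]
After op 8 (RCL M0): stack=[2,32] mem=[32,0,0,32]
After op 9 (swap): stack=[32,2] mem=[32,0,0,32]
After op 10 (pop): stack=[32] mem=[32,0,0,32]

Answer: 32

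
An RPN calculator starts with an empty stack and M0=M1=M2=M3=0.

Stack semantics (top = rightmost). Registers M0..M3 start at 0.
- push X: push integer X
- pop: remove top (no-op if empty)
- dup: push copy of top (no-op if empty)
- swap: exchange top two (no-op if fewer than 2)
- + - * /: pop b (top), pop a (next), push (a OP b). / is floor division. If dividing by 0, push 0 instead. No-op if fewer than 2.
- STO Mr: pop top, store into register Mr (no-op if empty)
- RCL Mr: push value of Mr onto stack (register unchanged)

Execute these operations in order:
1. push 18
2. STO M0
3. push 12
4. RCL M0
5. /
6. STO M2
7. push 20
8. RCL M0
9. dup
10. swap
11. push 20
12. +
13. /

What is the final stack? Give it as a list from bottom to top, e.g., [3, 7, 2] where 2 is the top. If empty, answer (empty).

Answer: [20, 0]

Derivation:
After op 1 (push 18): stack=[18] mem=[0,0,0,0]
After op 2 (STO M0): stack=[empty] mem=[18,0,0,0]
After op 3 (push 12): stack=[12] mem=[18,0,0,0]
After op 4 (RCL M0): stack=[12,18] mem=[18,0,0,0]
After op 5 (/): stack=[0] mem=[18,0,0,0]
After op 6 (STO M2): stack=[empty] mem=[18,0,0,0]
After op 7 (push 20): stack=[20] mem=[18,0,0,0]
After op 8 (RCL M0): stack=[20,18] mem=[18,0,0,0]
After op 9 (dup): stack=[20,18,18] mem=[18,0,0,0]
After op 10 (swap): stack=[20,18,18] mem=[18,0,0,0]
After op 11 (push 20): stack=[20,18,18,20] mem=[18,0,0,0]
After op 12 (+): stack=[20,18,38] mem=[18,0,0,0]
After op 13 (/): stack=[20,0] mem=[18,0,0,0]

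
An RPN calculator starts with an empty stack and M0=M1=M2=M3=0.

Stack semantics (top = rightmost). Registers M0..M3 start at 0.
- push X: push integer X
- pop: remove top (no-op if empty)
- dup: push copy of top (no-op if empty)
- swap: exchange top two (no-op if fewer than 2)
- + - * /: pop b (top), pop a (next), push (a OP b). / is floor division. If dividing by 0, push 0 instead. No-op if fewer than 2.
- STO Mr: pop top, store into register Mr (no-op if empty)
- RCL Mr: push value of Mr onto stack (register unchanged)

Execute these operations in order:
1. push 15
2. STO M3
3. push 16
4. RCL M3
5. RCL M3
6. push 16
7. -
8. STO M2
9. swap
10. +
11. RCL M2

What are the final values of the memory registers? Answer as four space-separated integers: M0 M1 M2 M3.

After op 1 (push 15): stack=[15] mem=[0,0,0,0]
After op 2 (STO M3): stack=[empty] mem=[0,0,0,15]
After op 3 (push 16): stack=[16] mem=[0,0,0,15]
After op 4 (RCL M3): stack=[16,15] mem=[0,0,0,15]
After op 5 (RCL M3): stack=[16,15,15] mem=[0,0,0,15]
After op 6 (push 16): stack=[16,15,15,16] mem=[0,0,0,15]
After op 7 (-): stack=[16,15,-1] mem=[0,0,0,15]
After op 8 (STO M2): stack=[16,15] mem=[0,0,-1,15]
After op 9 (swap): stack=[15,16] mem=[0,0,-1,15]
After op 10 (+): stack=[31] mem=[0,0,-1,15]
After op 11 (RCL M2): stack=[31,-1] mem=[0,0,-1,15]

Answer: 0 0 -1 15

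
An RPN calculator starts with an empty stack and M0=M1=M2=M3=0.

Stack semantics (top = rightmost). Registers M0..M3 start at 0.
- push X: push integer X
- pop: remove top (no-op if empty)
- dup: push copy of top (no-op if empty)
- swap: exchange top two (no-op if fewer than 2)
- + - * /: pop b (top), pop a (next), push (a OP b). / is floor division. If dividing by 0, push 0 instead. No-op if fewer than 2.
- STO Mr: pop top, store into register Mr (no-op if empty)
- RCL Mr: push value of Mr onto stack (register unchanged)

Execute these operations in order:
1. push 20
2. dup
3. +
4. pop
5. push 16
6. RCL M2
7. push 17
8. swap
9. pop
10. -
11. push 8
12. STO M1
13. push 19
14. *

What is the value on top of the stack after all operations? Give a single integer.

Answer: -19

Derivation:
After op 1 (push 20): stack=[20] mem=[0,0,0,0]
After op 2 (dup): stack=[20,20] mem=[0,0,0,0]
After op 3 (+): stack=[40] mem=[0,0,0,0]
After op 4 (pop): stack=[empty] mem=[0,0,0,0]
After op 5 (push 16): stack=[16] mem=[0,0,0,0]
After op 6 (RCL M2): stack=[16,0] mem=[0,0,0,0]
After op 7 (push 17): stack=[16,0,17] mem=[0,0,0,0]
After op 8 (swap): stack=[16,17,0] mem=[0,0,0,0]
After op 9 (pop): stack=[16,17] mem=[0,0,0,0]
After op 10 (-): stack=[-1] mem=[0,0,0,0]
After op 11 (push 8): stack=[-1,8] mem=[0,0,0,0]
After op 12 (STO M1): stack=[-1] mem=[0,8,0,0]
After op 13 (push 19): stack=[-1,19] mem=[0,8,0,0]
After op 14 (*): stack=[-19] mem=[0,8,0,0]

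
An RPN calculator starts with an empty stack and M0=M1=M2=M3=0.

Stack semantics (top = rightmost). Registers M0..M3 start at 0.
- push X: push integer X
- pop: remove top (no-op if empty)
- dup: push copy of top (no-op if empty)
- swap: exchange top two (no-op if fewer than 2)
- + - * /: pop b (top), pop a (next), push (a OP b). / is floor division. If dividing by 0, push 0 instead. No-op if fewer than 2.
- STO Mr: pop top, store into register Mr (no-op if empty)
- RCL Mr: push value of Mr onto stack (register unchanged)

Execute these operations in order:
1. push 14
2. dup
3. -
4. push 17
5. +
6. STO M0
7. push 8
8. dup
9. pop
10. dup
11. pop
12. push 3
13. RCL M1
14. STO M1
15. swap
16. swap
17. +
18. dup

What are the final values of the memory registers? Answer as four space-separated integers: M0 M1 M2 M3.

After op 1 (push 14): stack=[14] mem=[0,0,0,0]
After op 2 (dup): stack=[14,14] mem=[0,0,0,0]
After op 3 (-): stack=[0] mem=[0,0,0,0]
After op 4 (push 17): stack=[0,17] mem=[0,0,0,0]
After op 5 (+): stack=[17] mem=[0,0,0,0]
After op 6 (STO M0): stack=[empty] mem=[17,0,0,0]
After op 7 (push 8): stack=[8] mem=[17,0,0,0]
After op 8 (dup): stack=[8,8] mem=[17,0,0,0]
After op 9 (pop): stack=[8] mem=[17,0,0,0]
After op 10 (dup): stack=[8,8] mem=[17,0,0,0]
After op 11 (pop): stack=[8] mem=[17,0,0,0]
After op 12 (push 3): stack=[8,3] mem=[17,0,0,0]
After op 13 (RCL M1): stack=[8,3,0] mem=[17,0,0,0]
After op 14 (STO M1): stack=[8,3] mem=[17,0,0,0]
After op 15 (swap): stack=[3,8] mem=[17,0,0,0]
After op 16 (swap): stack=[8,3] mem=[17,0,0,0]
After op 17 (+): stack=[11] mem=[17,0,0,0]
After op 18 (dup): stack=[11,11] mem=[17,0,0,0]

Answer: 17 0 0 0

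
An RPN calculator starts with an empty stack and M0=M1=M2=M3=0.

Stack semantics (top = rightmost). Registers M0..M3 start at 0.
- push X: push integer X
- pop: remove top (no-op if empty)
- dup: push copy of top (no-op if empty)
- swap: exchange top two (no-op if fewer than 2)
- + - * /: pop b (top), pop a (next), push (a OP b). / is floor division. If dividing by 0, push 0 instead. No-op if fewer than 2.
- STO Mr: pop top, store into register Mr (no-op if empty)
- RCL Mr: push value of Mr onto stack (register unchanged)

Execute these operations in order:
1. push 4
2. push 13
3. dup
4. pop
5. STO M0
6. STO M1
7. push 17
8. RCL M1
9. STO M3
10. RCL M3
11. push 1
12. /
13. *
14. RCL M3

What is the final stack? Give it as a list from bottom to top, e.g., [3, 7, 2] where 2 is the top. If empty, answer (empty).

After op 1 (push 4): stack=[4] mem=[0,0,0,0]
After op 2 (push 13): stack=[4,13] mem=[0,0,0,0]
After op 3 (dup): stack=[4,13,13] mem=[0,0,0,0]
After op 4 (pop): stack=[4,13] mem=[0,0,0,0]
After op 5 (STO M0): stack=[4] mem=[13,0,0,0]
After op 6 (STO M1): stack=[empty] mem=[13,4,0,0]
After op 7 (push 17): stack=[17] mem=[13,4,0,0]
After op 8 (RCL M1): stack=[17,4] mem=[13,4,0,0]
After op 9 (STO M3): stack=[17] mem=[13,4,0,4]
After op 10 (RCL M3): stack=[17,4] mem=[13,4,0,4]
After op 11 (push 1): stack=[17,4,1] mem=[13,4,0,4]
After op 12 (/): stack=[17,4] mem=[13,4,0,4]
After op 13 (*): stack=[68] mem=[13,4,0,4]
After op 14 (RCL M3): stack=[68,4] mem=[13,4,0,4]

Answer: [68, 4]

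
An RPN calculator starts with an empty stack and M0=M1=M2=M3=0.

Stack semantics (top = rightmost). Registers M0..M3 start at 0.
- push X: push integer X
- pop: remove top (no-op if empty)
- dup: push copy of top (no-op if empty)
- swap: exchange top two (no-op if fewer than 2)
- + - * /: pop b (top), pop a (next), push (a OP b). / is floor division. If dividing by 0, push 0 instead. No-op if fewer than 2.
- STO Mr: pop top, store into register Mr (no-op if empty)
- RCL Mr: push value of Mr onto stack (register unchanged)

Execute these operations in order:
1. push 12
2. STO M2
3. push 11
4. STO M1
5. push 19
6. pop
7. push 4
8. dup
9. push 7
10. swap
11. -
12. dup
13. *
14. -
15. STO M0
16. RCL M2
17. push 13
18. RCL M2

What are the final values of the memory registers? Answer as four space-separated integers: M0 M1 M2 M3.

Answer: -5 11 12 0

Derivation:
After op 1 (push 12): stack=[12] mem=[0,0,0,0]
After op 2 (STO M2): stack=[empty] mem=[0,0,12,0]
After op 3 (push 11): stack=[11] mem=[0,0,12,0]
After op 4 (STO M1): stack=[empty] mem=[0,11,12,0]
After op 5 (push 19): stack=[19] mem=[0,11,12,0]
After op 6 (pop): stack=[empty] mem=[0,11,12,0]
After op 7 (push 4): stack=[4] mem=[0,11,12,0]
After op 8 (dup): stack=[4,4] mem=[0,11,12,0]
After op 9 (push 7): stack=[4,4,7] mem=[0,11,12,0]
After op 10 (swap): stack=[4,7,4] mem=[0,11,12,0]
After op 11 (-): stack=[4,3] mem=[0,11,12,0]
After op 12 (dup): stack=[4,3,3] mem=[0,11,12,0]
After op 13 (*): stack=[4,9] mem=[0,11,12,0]
After op 14 (-): stack=[-5] mem=[0,11,12,0]
After op 15 (STO M0): stack=[empty] mem=[-5,11,12,0]
After op 16 (RCL M2): stack=[12] mem=[-5,11,12,0]
After op 17 (push 13): stack=[12,13] mem=[-5,11,12,0]
After op 18 (RCL M2): stack=[12,13,12] mem=[-5,11,12,0]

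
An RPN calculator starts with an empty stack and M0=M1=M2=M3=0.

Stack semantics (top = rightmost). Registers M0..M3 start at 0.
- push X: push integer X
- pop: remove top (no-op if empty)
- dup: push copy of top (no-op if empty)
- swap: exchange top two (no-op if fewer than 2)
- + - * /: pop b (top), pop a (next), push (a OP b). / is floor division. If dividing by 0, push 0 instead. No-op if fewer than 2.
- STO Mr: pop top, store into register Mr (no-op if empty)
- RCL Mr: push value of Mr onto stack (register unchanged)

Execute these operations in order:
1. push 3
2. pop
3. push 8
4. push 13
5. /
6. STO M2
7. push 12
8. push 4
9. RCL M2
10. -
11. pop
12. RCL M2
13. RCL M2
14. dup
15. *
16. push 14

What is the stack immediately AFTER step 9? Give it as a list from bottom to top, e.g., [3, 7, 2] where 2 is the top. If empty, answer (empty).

After op 1 (push 3): stack=[3] mem=[0,0,0,0]
After op 2 (pop): stack=[empty] mem=[0,0,0,0]
After op 3 (push 8): stack=[8] mem=[0,0,0,0]
After op 4 (push 13): stack=[8,13] mem=[0,0,0,0]
After op 5 (/): stack=[0] mem=[0,0,0,0]
After op 6 (STO M2): stack=[empty] mem=[0,0,0,0]
After op 7 (push 12): stack=[12] mem=[0,0,0,0]
After op 8 (push 4): stack=[12,4] mem=[0,0,0,0]
After op 9 (RCL M2): stack=[12,4,0] mem=[0,0,0,0]

[12, 4, 0]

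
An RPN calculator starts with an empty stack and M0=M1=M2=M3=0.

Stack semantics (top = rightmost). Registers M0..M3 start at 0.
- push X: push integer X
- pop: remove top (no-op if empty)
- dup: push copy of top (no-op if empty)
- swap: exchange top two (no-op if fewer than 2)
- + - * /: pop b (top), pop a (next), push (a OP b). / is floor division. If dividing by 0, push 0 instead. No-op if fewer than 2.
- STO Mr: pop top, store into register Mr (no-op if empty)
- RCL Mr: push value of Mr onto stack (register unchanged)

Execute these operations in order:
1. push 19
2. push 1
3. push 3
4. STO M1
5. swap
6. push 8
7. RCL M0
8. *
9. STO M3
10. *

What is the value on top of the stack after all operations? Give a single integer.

After op 1 (push 19): stack=[19] mem=[0,0,0,0]
After op 2 (push 1): stack=[19,1] mem=[0,0,0,0]
After op 3 (push 3): stack=[19,1,3] mem=[0,0,0,0]
After op 4 (STO M1): stack=[19,1] mem=[0,3,0,0]
After op 5 (swap): stack=[1,19] mem=[0,3,0,0]
After op 6 (push 8): stack=[1,19,8] mem=[0,3,0,0]
After op 7 (RCL M0): stack=[1,19,8,0] mem=[0,3,0,0]
After op 8 (*): stack=[1,19,0] mem=[0,3,0,0]
After op 9 (STO M3): stack=[1,19] mem=[0,3,0,0]
After op 10 (*): stack=[19] mem=[0,3,0,0]

Answer: 19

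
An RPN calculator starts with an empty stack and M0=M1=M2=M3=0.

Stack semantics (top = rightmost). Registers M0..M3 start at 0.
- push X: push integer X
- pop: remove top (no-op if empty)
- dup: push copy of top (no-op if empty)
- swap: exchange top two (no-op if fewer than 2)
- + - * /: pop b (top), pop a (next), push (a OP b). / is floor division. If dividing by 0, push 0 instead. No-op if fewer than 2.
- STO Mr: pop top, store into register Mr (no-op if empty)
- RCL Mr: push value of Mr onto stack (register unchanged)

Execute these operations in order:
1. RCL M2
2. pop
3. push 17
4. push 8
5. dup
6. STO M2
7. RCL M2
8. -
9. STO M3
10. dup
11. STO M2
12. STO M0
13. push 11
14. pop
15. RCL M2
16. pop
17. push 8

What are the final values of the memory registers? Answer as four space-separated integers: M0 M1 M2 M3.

Answer: 17 0 17 0

Derivation:
After op 1 (RCL M2): stack=[0] mem=[0,0,0,0]
After op 2 (pop): stack=[empty] mem=[0,0,0,0]
After op 3 (push 17): stack=[17] mem=[0,0,0,0]
After op 4 (push 8): stack=[17,8] mem=[0,0,0,0]
After op 5 (dup): stack=[17,8,8] mem=[0,0,0,0]
After op 6 (STO M2): stack=[17,8] mem=[0,0,8,0]
After op 7 (RCL M2): stack=[17,8,8] mem=[0,0,8,0]
After op 8 (-): stack=[17,0] mem=[0,0,8,0]
After op 9 (STO M3): stack=[17] mem=[0,0,8,0]
After op 10 (dup): stack=[17,17] mem=[0,0,8,0]
After op 11 (STO M2): stack=[17] mem=[0,0,17,0]
After op 12 (STO M0): stack=[empty] mem=[17,0,17,0]
After op 13 (push 11): stack=[11] mem=[17,0,17,0]
After op 14 (pop): stack=[empty] mem=[17,0,17,0]
After op 15 (RCL M2): stack=[17] mem=[17,0,17,0]
After op 16 (pop): stack=[empty] mem=[17,0,17,0]
After op 17 (push 8): stack=[8] mem=[17,0,17,0]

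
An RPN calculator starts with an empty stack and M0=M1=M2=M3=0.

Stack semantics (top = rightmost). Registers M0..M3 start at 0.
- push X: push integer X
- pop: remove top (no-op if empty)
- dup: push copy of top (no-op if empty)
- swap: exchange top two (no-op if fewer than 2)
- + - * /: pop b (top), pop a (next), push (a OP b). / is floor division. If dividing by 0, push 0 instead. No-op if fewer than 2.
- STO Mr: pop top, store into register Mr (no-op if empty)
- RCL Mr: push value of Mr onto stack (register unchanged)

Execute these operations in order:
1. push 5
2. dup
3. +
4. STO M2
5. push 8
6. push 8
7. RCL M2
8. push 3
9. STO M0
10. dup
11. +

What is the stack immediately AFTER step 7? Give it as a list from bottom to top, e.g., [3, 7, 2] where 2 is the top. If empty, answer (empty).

After op 1 (push 5): stack=[5] mem=[0,0,0,0]
After op 2 (dup): stack=[5,5] mem=[0,0,0,0]
After op 3 (+): stack=[10] mem=[0,0,0,0]
After op 4 (STO M2): stack=[empty] mem=[0,0,10,0]
After op 5 (push 8): stack=[8] mem=[0,0,10,0]
After op 6 (push 8): stack=[8,8] mem=[0,0,10,0]
After op 7 (RCL M2): stack=[8,8,10] mem=[0,0,10,0]

[8, 8, 10]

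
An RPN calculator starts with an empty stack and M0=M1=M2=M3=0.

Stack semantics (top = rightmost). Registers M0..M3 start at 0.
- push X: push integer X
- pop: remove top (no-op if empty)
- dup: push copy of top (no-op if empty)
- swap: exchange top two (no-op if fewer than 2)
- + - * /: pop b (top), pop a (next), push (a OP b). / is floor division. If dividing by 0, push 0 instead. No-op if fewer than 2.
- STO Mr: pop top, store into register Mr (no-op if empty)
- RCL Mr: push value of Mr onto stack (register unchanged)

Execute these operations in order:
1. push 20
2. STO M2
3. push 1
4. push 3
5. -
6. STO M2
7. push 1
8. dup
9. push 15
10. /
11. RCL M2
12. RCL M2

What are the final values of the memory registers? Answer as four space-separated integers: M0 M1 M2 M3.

After op 1 (push 20): stack=[20] mem=[0,0,0,0]
After op 2 (STO M2): stack=[empty] mem=[0,0,20,0]
After op 3 (push 1): stack=[1] mem=[0,0,20,0]
After op 4 (push 3): stack=[1,3] mem=[0,0,20,0]
After op 5 (-): stack=[-2] mem=[0,0,20,0]
After op 6 (STO M2): stack=[empty] mem=[0,0,-2,0]
After op 7 (push 1): stack=[1] mem=[0,0,-2,0]
After op 8 (dup): stack=[1,1] mem=[0,0,-2,0]
After op 9 (push 15): stack=[1,1,15] mem=[0,0,-2,0]
After op 10 (/): stack=[1,0] mem=[0,0,-2,0]
After op 11 (RCL M2): stack=[1,0,-2] mem=[0,0,-2,0]
After op 12 (RCL M2): stack=[1,0,-2,-2] mem=[0,0,-2,0]

Answer: 0 0 -2 0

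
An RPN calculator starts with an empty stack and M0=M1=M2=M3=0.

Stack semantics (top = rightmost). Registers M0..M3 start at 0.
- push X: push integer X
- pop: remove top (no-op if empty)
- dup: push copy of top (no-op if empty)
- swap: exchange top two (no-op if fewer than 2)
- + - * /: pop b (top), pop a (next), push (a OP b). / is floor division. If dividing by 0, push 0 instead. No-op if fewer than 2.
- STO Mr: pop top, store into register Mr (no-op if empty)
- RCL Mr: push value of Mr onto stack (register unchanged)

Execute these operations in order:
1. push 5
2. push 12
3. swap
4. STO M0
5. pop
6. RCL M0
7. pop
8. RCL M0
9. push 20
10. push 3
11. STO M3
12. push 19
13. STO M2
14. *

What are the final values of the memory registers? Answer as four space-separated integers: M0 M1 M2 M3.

After op 1 (push 5): stack=[5] mem=[0,0,0,0]
After op 2 (push 12): stack=[5,12] mem=[0,0,0,0]
After op 3 (swap): stack=[12,5] mem=[0,0,0,0]
After op 4 (STO M0): stack=[12] mem=[5,0,0,0]
After op 5 (pop): stack=[empty] mem=[5,0,0,0]
After op 6 (RCL M0): stack=[5] mem=[5,0,0,0]
After op 7 (pop): stack=[empty] mem=[5,0,0,0]
After op 8 (RCL M0): stack=[5] mem=[5,0,0,0]
After op 9 (push 20): stack=[5,20] mem=[5,0,0,0]
After op 10 (push 3): stack=[5,20,3] mem=[5,0,0,0]
After op 11 (STO M3): stack=[5,20] mem=[5,0,0,3]
After op 12 (push 19): stack=[5,20,19] mem=[5,0,0,3]
After op 13 (STO M2): stack=[5,20] mem=[5,0,19,3]
After op 14 (*): stack=[100] mem=[5,0,19,3]

Answer: 5 0 19 3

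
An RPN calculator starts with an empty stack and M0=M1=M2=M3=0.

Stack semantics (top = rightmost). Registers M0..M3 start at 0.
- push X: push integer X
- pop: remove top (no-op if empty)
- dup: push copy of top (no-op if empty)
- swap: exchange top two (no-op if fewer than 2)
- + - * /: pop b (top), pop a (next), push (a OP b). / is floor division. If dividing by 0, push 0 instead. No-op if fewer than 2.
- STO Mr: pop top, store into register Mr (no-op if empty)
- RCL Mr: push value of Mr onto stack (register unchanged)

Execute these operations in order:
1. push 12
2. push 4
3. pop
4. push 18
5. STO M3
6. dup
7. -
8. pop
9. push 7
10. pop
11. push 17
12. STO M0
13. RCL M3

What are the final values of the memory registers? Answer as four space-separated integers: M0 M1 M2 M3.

After op 1 (push 12): stack=[12] mem=[0,0,0,0]
After op 2 (push 4): stack=[12,4] mem=[0,0,0,0]
After op 3 (pop): stack=[12] mem=[0,0,0,0]
After op 4 (push 18): stack=[12,18] mem=[0,0,0,0]
After op 5 (STO M3): stack=[12] mem=[0,0,0,18]
After op 6 (dup): stack=[12,12] mem=[0,0,0,18]
After op 7 (-): stack=[0] mem=[0,0,0,18]
After op 8 (pop): stack=[empty] mem=[0,0,0,18]
After op 9 (push 7): stack=[7] mem=[0,0,0,18]
After op 10 (pop): stack=[empty] mem=[0,0,0,18]
After op 11 (push 17): stack=[17] mem=[0,0,0,18]
After op 12 (STO M0): stack=[empty] mem=[17,0,0,18]
After op 13 (RCL M3): stack=[18] mem=[17,0,0,18]

Answer: 17 0 0 18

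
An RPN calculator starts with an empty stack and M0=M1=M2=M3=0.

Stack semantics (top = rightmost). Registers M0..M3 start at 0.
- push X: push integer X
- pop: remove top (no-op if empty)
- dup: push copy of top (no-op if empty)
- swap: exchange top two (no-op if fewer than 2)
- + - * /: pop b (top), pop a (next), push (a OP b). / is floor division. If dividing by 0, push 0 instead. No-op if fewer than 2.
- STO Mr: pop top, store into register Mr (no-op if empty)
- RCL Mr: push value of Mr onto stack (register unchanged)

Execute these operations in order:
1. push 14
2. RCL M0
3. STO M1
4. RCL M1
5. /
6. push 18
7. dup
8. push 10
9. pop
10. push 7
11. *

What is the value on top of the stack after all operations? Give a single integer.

After op 1 (push 14): stack=[14] mem=[0,0,0,0]
After op 2 (RCL M0): stack=[14,0] mem=[0,0,0,0]
After op 3 (STO M1): stack=[14] mem=[0,0,0,0]
After op 4 (RCL M1): stack=[14,0] mem=[0,0,0,0]
After op 5 (/): stack=[0] mem=[0,0,0,0]
After op 6 (push 18): stack=[0,18] mem=[0,0,0,0]
After op 7 (dup): stack=[0,18,18] mem=[0,0,0,0]
After op 8 (push 10): stack=[0,18,18,10] mem=[0,0,0,0]
After op 9 (pop): stack=[0,18,18] mem=[0,0,0,0]
After op 10 (push 7): stack=[0,18,18,7] mem=[0,0,0,0]
After op 11 (*): stack=[0,18,126] mem=[0,0,0,0]

Answer: 126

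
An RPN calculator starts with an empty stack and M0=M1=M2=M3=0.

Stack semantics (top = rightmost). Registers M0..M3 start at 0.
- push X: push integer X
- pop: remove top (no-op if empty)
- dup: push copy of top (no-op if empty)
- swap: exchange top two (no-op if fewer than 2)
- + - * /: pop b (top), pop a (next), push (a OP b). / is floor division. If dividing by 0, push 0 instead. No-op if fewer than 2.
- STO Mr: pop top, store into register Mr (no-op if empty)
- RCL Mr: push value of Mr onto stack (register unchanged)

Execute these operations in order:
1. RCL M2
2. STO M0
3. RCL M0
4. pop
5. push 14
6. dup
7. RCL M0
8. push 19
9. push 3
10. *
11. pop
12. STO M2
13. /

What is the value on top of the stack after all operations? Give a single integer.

After op 1 (RCL M2): stack=[0] mem=[0,0,0,0]
After op 2 (STO M0): stack=[empty] mem=[0,0,0,0]
After op 3 (RCL M0): stack=[0] mem=[0,0,0,0]
After op 4 (pop): stack=[empty] mem=[0,0,0,0]
After op 5 (push 14): stack=[14] mem=[0,0,0,0]
After op 6 (dup): stack=[14,14] mem=[0,0,0,0]
After op 7 (RCL M0): stack=[14,14,0] mem=[0,0,0,0]
After op 8 (push 19): stack=[14,14,0,19] mem=[0,0,0,0]
After op 9 (push 3): stack=[14,14,0,19,3] mem=[0,0,0,0]
After op 10 (*): stack=[14,14,0,57] mem=[0,0,0,0]
After op 11 (pop): stack=[14,14,0] mem=[0,0,0,0]
After op 12 (STO M2): stack=[14,14] mem=[0,0,0,0]
After op 13 (/): stack=[1] mem=[0,0,0,0]

Answer: 1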